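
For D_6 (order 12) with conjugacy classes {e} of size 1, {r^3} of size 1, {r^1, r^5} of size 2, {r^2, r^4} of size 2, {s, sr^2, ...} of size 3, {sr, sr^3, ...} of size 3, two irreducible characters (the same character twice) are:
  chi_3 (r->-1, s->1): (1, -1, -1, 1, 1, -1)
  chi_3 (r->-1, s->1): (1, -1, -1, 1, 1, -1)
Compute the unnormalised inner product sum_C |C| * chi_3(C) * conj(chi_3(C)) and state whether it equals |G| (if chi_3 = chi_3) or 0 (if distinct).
Sum = 12 = |G| = 12; so <chi_3, chi_3> = 1 (norm-1 confirms irreducibility).

Details: Compute term by term over conjugacy classes (|C| * chi_3(C) * conj(chi_3(C))):
  1*(1)*conj(1) + 1*(-1)*conj(-1) + 2*(-1)*conj(-1) + 2*(1)*conj(1) + 3*(1)*conj(1) + 3*(-1)*conj(-1)
  = (1) + (1) + (2) + (2) + (3) + (3)
  = 12.
Dividing by |G| = 12 gives 12/12 = 1, matching the row-orthogonality relation <chi_3, chi_3> = [chi_3 = chi_3].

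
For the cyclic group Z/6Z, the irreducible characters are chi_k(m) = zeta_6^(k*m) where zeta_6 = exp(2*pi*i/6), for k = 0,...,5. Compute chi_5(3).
chi_5(3) = zeta_6^15 = -1

Explanation: chi_5(3) = zeta_6^(5*3) = zeta_6^15. Since zeta_6^6 = 1, this equals zeta_6^3 = exp(2*pi*i*3/6) = -1.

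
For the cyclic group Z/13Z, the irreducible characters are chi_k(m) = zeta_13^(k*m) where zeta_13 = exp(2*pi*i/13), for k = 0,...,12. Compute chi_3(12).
chi_3(12) = zeta_13^36 = exp(-6*I*pi/13)

chi_3(12) = zeta_13^(3*12) = zeta_13^36. Since zeta_13^13 = 1, this equals zeta_13^10 = exp(2*pi*i*10/13) = exp(-6*I*pi/13).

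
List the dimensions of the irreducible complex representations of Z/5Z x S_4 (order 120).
Dimensions: 1, 1, 1, 1, 1, 1, 1, 1, 1, 1, 2, 2, 2, 2, 2, 3, 3, 3, 3, 3, 3, 3, 3, 3, 3

Details: There are 25 irreducibles (= number of conjugacy classes). Their dimensions d_i satisfy sum d_i^2 = |G| = 120: 1 + 1 + 1 + 1 + 1 + 1 + 1 + 1 + 1 + 1 + 4 + 4 + 4 + 4 + 4 + 9 + 9 + 9 + 9 + 9 + 9 + 9 + 9 + 9 + 9 = 120. (For the product with Z/5Z: each of the 5 1-dim characters of Z/5Z tensors with each irrep of S_4, giving 5 copies of each S_4-dimension.)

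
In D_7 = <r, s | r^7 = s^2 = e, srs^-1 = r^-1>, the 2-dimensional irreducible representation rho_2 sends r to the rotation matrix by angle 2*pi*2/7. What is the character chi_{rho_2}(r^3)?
chi_{rho_2}(r^3) = 2*cos(2*pi*2*3/7) = 2*cos(2*pi/7)

Solution. rho_2(r^3) is rotation by angle 2*pi*2*3/7, whose trace is 2*cos(2*pi*2*3/7) = 2*cos(2*pi/7).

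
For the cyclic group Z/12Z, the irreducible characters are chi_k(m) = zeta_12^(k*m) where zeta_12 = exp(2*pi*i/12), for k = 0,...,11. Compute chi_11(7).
chi_11(7) = zeta_12^77 = exp(5*I*pi/6)

Justification: chi_11(7) = zeta_12^(11*7) = zeta_12^77. Since zeta_12^12 = 1, this equals zeta_12^5 = exp(2*pi*i*5/12) = exp(5*I*pi/6).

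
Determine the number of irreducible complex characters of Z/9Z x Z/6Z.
54

Explanation: The number of irreducible complex representations of a finite group equals its number of conjugacy classes. Z/9Z x Z/6Z is abelian of order 54, so every element is its own conjugacy class: 54 classes, so Z/9Z x Z/6Z (order 54) has exactly 54 irreducible complex representations.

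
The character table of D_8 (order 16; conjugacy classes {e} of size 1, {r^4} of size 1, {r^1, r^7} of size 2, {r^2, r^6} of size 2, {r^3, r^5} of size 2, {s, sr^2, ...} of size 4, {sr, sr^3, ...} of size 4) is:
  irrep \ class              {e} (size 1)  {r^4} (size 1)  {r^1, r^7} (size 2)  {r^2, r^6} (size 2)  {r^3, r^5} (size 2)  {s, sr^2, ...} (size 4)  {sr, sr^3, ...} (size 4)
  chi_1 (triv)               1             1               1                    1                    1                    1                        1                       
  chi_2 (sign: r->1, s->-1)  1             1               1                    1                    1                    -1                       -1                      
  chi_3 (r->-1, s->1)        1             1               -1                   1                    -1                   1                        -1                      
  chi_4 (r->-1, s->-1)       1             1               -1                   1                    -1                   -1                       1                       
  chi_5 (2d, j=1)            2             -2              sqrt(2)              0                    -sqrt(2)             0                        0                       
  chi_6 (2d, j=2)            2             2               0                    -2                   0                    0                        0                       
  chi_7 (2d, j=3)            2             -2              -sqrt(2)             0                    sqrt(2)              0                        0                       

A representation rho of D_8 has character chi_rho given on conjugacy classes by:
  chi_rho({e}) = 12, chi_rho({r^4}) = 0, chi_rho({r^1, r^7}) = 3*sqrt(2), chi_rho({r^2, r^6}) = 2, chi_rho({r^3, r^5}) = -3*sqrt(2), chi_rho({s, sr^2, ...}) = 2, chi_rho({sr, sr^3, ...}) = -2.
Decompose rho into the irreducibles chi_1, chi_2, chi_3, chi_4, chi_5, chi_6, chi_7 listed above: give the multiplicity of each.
Multiplicities: chi_1: 1, chi_2: 1, chi_3: 2, chi_4: 0, chi_5: 3, chi_6: 1, chi_7: 0.

Proof sketch: Use <chi_rho, chi> = (1/|G|) sum_C |C| * chi_rho(C) * conj(chi(C)) with |G| = 16 for each irreducible chi in the table:
  <chi_rho, chi_1> = (1/16)[1*(12)*conj(1) + 1*(0)*conj(1) + 2*(3*sqrt(2))*conj(1) + 2*(2)*conj(1) + 2*(-3*sqrt(2))*conj(1) + 4*(2)*conj(1) + 4*(-2)*conj(1)]
      = (1/16)[(12) + (0) + (6*sqrt(2)) + (4) + (-6*sqrt(2)) + (8) + (-8)] = 16/16 = 1
  <chi_rho, chi_2> = (1/16)[1*(12)*conj(1) + 1*(0)*conj(1) + 2*(3*sqrt(2))*conj(1) + 2*(2)*conj(1) + 2*(-3*sqrt(2))*conj(1) + 4*(2)*conj(-1) + 4*(-2)*conj(-1)]
      = (1/16)[(12) + (0) + (6*sqrt(2)) + (4) + (-6*sqrt(2)) + (-8) + (8)] = 16/16 = 1
  <chi_rho, chi_3> = (1/16)[1*(12)*conj(1) + 1*(0)*conj(1) + 2*(3*sqrt(2))*conj(-1) + 2*(2)*conj(1) + 2*(-3*sqrt(2))*conj(-1) + 4*(2)*conj(1) + 4*(-2)*conj(-1)]
      = (1/16)[(12) + (0) + (-6*sqrt(2)) + (4) + (6*sqrt(2)) + (8) + (8)] = 32/16 = 2
  <chi_rho, chi_4> = (1/16)[1*(12)*conj(1) + 1*(0)*conj(1) + 2*(3*sqrt(2))*conj(-1) + 2*(2)*conj(1) + 2*(-3*sqrt(2))*conj(-1) + 4*(2)*conj(-1) + 4*(-2)*conj(1)]
      = (1/16)[(12) + (0) + (-6*sqrt(2)) + (4) + (6*sqrt(2)) + (-8) + (-8)] = 0/16 = 0
  <chi_rho, chi_5> = (1/16)[1*(12)*conj(2) + 1*(0)*conj(-2) + 2*(3*sqrt(2))*conj(sqrt(2)) + 2*(2)*conj(0) + 2*(-3*sqrt(2))*conj(-sqrt(2)) + 4*(2)*conj(0) + 4*(-2)*conj(0)]
      = (1/16)[(24) + (0) + (12) + (0) + (12) + (0) + (0)] = 48/16 = 3
  <chi_rho, chi_6> = (1/16)[1*(12)*conj(2) + 1*(0)*conj(2) + 2*(3*sqrt(2))*conj(0) + 2*(2)*conj(-2) + 2*(-3*sqrt(2))*conj(0) + 4*(2)*conj(0) + 4*(-2)*conj(0)]
      = (1/16)[(24) + (0) + (0) + (-8) + (0) + (0) + (0)] = 16/16 = 1
  <chi_rho, chi_7> = (1/16)[1*(12)*conj(2) + 1*(0)*conj(-2) + 2*(3*sqrt(2))*conj(-sqrt(2)) + 2*(2)*conj(0) + 2*(-3*sqrt(2))*conj(sqrt(2)) + 4*(2)*conj(0) + 4*(-2)*conj(0)]
      = (1/16)[(24) + (0) + (-12) + (0) + (-12) + (0) + (0)] = 0/16 = 0
Dimension check: dim(rho) = sum (mult * dim) = 1*1 + 1*1 + 2*1 + 0*1 + 3*2 + 1*2 + 0*2 = 12 = chi_rho(e) = 12.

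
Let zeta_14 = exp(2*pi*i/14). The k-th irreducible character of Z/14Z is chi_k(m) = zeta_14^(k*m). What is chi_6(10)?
chi_6(10) = zeta_14^60 = exp(4*I*pi/7)

chi_6(10) = zeta_14^(6*10) = zeta_14^60. Since zeta_14^14 = 1, this equals zeta_14^4 = exp(2*pi*i*4/14) = exp(4*I*pi/7).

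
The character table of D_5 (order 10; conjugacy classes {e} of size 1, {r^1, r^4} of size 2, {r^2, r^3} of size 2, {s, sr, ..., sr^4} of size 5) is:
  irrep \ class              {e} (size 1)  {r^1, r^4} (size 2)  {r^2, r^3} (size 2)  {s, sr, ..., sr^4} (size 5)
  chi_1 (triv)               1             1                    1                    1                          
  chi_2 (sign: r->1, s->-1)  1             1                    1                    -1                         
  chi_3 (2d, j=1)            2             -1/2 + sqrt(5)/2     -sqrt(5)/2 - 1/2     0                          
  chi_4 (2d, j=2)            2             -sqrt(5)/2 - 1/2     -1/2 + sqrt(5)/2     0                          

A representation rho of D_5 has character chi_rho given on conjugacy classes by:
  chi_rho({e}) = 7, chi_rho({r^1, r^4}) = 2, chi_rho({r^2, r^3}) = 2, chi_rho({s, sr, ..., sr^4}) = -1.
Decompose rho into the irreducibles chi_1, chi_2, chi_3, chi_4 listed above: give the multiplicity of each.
Multiplicities: chi_1: 1, chi_2: 2, chi_3: 1, chi_4: 1.

Working: Use <chi_rho, chi> = (1/|G|) sum_C |C| * chi_rho(C) * conj(chi(C)) with |G| = 10 for each irreducible chi in the table:
  <chi_rho, chi_1> = (1/10)[1*(7)*conj(1) + 2*(2)*conj(1) + 2*(2)*conj(1) + 5*(-1)*conj(1)]
      = (1/10)[(7) + (4) + (4) + (-5)] = 10/10 = 1
  <chi_rho, chi_2> = (1/10)[1*(7)*conj(1) + 2*(2)*conj(1) + 2*(2)*conj(1) + 5*(-1)*conj(-1)]
      = (1/10)[(7) + (4) + (4) + (5)] = 20/10 = 2
  <chi_rho, chi_3> = (1/10)[1*(7)*conj(2) + 2*(2)*conj(-1/2 + sqrt(5)/2) + 2*(2)*conj(-sqrt(5)/2 - 1/2) + 5*(-1)*conj(0)]
      = (1/10)[(14) + (-2 + 2*sqrt(5)) + (-2*sqrt(5) - 2) + (0)] = 10/10 = 1
  <chi_rho, chi_4> = (1/10)[1*(7)*conj(2) + 2*(2)*conj(-sqrt(5)/2 - 1/2) + 2*(2)*conj(-1/2 + sqrt(5)/2) + 5*(-1)*conj(0)]
      = (1/10)[(14) + (-2*sqrt(5) - 2) + (-2 + 2*sqrt(5)) + (0)] = 10/10 = 1
Dimension check: dim(rho) = sum (mult * dim) = 1*1 + 2*1 + 1*2 + 1*2 = 7 = chi_rho(e) = 7.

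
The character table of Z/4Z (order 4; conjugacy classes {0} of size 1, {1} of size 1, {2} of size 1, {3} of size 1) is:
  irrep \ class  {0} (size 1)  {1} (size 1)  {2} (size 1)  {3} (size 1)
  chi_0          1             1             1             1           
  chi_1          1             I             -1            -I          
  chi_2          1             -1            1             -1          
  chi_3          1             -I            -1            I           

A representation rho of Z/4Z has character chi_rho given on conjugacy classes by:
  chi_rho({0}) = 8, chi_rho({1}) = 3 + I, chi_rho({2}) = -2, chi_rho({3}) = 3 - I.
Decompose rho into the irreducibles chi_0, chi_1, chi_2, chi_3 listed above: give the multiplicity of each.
Multiplicities: chi_0: 3, chi_1: 3, chi_2: 0, chi_3: 2.

Explanation: Use <chi_rho, chi> = (1/|G|) sum_C |C| * chi_rho(C) * conj(chi(C)) with |G| = 4 for each irreducible chi in the table:
  <chi_rho, chi_0> = (1/4)[1*(8)*conj(1) + 1*(3 + I)*conj(1) + 1*(-2)*conj(1) + 1*(3 - I)*conj(1)]
      = (1/4)[(8) + (3 + I) + (-2) + (3 - I)] = 12/4 = 3
  <chi_rho, chi_1> = (1/4)[1*(8)*conj(1) + 1*(3 + I)*conj(I) + 1*(-2)*conj(-1) + 1*(3 - I)*conj(-I)]
      = (1/4)[(8) + (1 - 3*I) + (2) + (1 + 3*I)] = 12/4 = 3
  <chi_rho, chi_2> = (1/4)[1*(8)*conj(1) + 1*(3 + I)*conj(-1) + 1*(-2)*conj(1) + 1*(3 - I)*conj(-1)]
      = (1/4)[(8) + (-3 - I) + (-2) + (-3 + I)] = 0/4 = 0
  <chi_rho, chi_3> = (1/4)[1*(8)*conj(1) + 1*(3 + I)*conj(-I) + 1*(-2)*conj(-1) + 1*(3 - I)*conj(I)]
      = (1/4)[(8) + (-1 + 3*I) + (2) + (-1 - 3*I)] = 8/4 = 2
(Exp terms are combined using exp(i*s)*conj(exp(i*t)) = exp(i*(s-t)), and sums of them are collapsed using the identity that for every m > 1 the m distinct m-th roots of unity sum to 0, e.g. 1 + exp(2*I*pi/3) + exp(-2*I*pi/3) = 0.)
Dimension check: dim(rho) = sum (mult * dim) = 3*1 + 3*1 + 0*1 + 2*1 = 8 = chi_rho(e) = 8.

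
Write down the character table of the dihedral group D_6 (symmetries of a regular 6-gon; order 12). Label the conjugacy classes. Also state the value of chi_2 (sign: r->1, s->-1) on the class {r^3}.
Conjugacy classes: {e} of size 1, {r^3} of size 1, {r^1, r^5} of size 2, {r^2, r^4} of size 2, {s, sr^2, ...} of size 3, {sr, sr^3, ...} of size 3.
Character table:
  irrep \ class              {e} (size 1)  {r^3} (size 1)  {r^1, r^5} (size 2)  {r^2, r^4} (size 2)  {s, sr^2, ...} (size 3)  {sr, sr^3, ...} (size 3)
  chi_1 (triv)               1             1               1                    1                    1                        1                       
  chi_2 (sign: r->1, s->-1)  1             1               1                    1                    -1                       -1                      
  chi_3 (r->-1, s->1)        1             -1              -1                   1                    1                        -1                      
  chi_4 (r->-1, s->-1)       1             -1              -1                   1                    -1                       1                       
  chi_5 (2d, j=1)            2             -2              1                    -1                   0                        0                       
  chi_6 (2d, j=2)            2             2               -1                   -1                   0                        0                       

Spot check: chi_2 (sign: r->1, s->-1) on {r^3} = 1.

Working: D_6 has order 2*6 = 12 with 6 conjugacy classes, hence 6 irreducibles. Sum of squared dims 1 + 1 + 1 + 1 + 4 + 4 = 12 = |G|. Linear characters come from the abelianisation; the 2-dimensional irreps have character r^k -> 2*cos(2*pi*j*k/6), reflections -> 0.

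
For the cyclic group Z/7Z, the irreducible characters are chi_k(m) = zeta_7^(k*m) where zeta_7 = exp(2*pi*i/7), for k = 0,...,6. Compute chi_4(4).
chi_4(4) = zeta_7^16 = exp(4*I*pi/7)

Why: chi_4(4) = zeta_7^(4*4) = zeta_7^16. Since zeta_7^7 = 1, this equals zeta_7^2 = exp(2*pi*i*2/7) = exp(4*I*pi/7).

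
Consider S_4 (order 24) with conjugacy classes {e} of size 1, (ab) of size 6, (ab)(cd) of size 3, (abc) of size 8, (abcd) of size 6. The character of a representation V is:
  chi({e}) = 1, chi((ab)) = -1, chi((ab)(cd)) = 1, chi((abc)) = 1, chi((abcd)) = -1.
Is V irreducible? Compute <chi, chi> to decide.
Irreducible: <chi, chi> = 1.

Derivation: <chi, chi> = (1/|G|) sum_C |C| * |chi(C)|^2 = (1/24)[1*|1|^2 + 6*|-1|^2 + 3*|1|^2 + 8*|1|^2 + 6*|-1|^2]
  = (1/24)[(1) + (6) + (3) + (8) + (6)] = 24/24 = 1.
A character is irreducible iff <chi, chi> = 1, so this representation is irreducible.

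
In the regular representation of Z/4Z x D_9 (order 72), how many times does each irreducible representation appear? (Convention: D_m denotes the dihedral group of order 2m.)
Each irreducible V_i of dimension d_i appears with multiplicity d_i, i.e. rho_reg = (direct sum over all irreducibles V_i) d_i V_i. The irreducible dimensions for Z/4Z x D_9 are 1, 1, 1, 1, 1, 1, 1, 1, 2, 2, 2, 2, 2, 2, 2, 2, 2, 2, 2, 2, 2, 2, 2, 2: 8 irreducibles of dimension 1, each with multiplicity 1; 16 irreducibles of dimension 2, each with multiplicity 2. Total dimension 8*1*1 + 16*2*2 = 72 = |G|.

Derivation: General theorem: in the regular representation of a finite group G, each irreducible appears with multiplicity equal to its dimension. Check: dim(rho_reg) = sum d_i^2 = 1 + 1 + 1 + 1 + 1 + 1 + 1 + 1 + 4 + 4 + 4 + 4 + 4 + 4 + 4 + 4 + 4 + 4 + 4 + 4 + 4 + 4 + 4 + 4 = 72 = |G|.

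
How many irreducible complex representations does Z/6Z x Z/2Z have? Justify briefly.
12

Proof sketch: The number of irreducible complex representations of a finite group equals its number of conjugacy classes. Z/6Z x Z/2Z is abelian of order 12, so every element is its own conjugacy class: 12 classes, so Z/6Z x Z/2Z (order 12) has exactly 12 irreducible complex representations.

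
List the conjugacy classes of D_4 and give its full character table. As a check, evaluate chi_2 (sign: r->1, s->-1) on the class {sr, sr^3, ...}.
Conjugacy classes: {e} of size 1, {r^2} of size 1, {r^1, r^3} of size 2, {s, sr^2, ...} of size 2, {sr, sr^3, ...} of size 2.
Character table:
  irrep \ class              {e} (size 1)  {r^2} (size 1)  {r^1, r^3} (size 2)  {s, sr^2, ...} (size 2)  {sr, sr^3, ...} (size 2)
  chi_1 (triv)               1             1               1                    1                        1                       
  chi_2 (sign: r->1, s->-1)  1             1               1                    -1                       -1                      
  chi_3 (r->-1, s->1)        1             1               -1                   1                        -1                      
  chi_4 (r->-1, s->-1)       1             1               -1                   -1                       1                       
  chi_5 (2d, j=1)            2             -2              0                    0                        0                       

Spot check: chi_2 (sign: r->1, s->-1) on {sr, sr^3, ...} = -1.

Reasoning: D_4 has order 2*4 = 8 with 5 conjugacy classes, hence 5 irreducibles. Sum of squared dims 1 + 1 + 1 + 1 + 4 = 8 = |G|. Linear characters come from the abelianisation; the 2-dimensional irreps have character r^k -> 2*cos(2*pi*j*k/4), reflections -> 0.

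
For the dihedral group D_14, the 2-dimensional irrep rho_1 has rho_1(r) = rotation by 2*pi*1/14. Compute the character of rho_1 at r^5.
chi_{rho_1}(r^5) = 2*cos(2*pi*1*5/14) = -2*cos(2*pi/7)

Derivation: rho_1(r^5) is rotation by angle 2*pi*1*5/14, whose trace is 2*cos(2*pi*1*5/14) = -2*cos(2*pi/7).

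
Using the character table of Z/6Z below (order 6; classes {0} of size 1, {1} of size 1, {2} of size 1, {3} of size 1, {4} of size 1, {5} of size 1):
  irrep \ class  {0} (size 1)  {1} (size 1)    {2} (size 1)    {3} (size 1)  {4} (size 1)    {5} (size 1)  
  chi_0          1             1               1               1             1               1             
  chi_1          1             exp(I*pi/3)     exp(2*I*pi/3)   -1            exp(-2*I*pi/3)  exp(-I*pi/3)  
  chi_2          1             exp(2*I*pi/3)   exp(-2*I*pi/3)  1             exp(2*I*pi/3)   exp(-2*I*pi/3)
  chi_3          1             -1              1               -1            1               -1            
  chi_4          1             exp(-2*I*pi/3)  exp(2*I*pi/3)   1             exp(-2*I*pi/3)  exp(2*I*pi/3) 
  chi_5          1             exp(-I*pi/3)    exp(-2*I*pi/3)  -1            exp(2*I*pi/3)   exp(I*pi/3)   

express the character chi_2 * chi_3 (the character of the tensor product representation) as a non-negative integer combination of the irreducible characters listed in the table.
chi_2 tensor chi_3 = chi_5 (all other irreducibles have multiplicity 0).

Solution. The character of a tensor product is the pointwise product (chi_2 * chi_3)(C) = chi_2(C) * chi_3(C):
  {0}: (1)*(1), {1}: (exp(2*I*pi/3))*(-1), {2}: (exp(-2*I*pi/3))*(1), {3}: (1)*(-1), {4}: (exp(2*I*pi/3))*(1), {5}: (exp(-2*I*pi/3))*(-1)
so (chi_2 * chi_3) takes values
  {0} -> 1, {1} -> -exp(2*I*pi/3), {2} -> exp(-2*I*pi/3), {3} -> -1, {4} -> exp(2*I*pi/3), {5} -> -exp(-2*I*pi/3).
Now take the inner product of this character with each irreducible chi from the table, <chi_2*chi_3, chi> = (1/6) sum_C |C| (chi_2*chi_3)(C) conj(chi(C)):
  <chi_2*chi_3, chi_0> = (1/6)[1*(1)*conj(1) + 1*(-exp(2*I*pi/3))*conj(1) + 1*(exp(-2*I*pi/3))*conj(1) + 1*(-1)*conj(1) + 1*(exp(2*I*pi/3))*conj(1) + 1*(-exp(-2*I*pi/3))*conj(1)]
      = (1/6)[(1) + (-exp(2*I*pi/3)) + (exp(-2*I*pi/3)) + (-1) + (exp(2*I*pi/3)) + (-exp(-2*I*pi/3))] = 0/6 = 0
  <chi_2*chi_3, chi_1> = (1/6)[1*(1)*conj(1) + 1*(-exp(2*I*pi/3))*conj(exp(I*pi/3)) + 1*(exp(-2*I*pi/3))*conj(exp(2*I*pi/3)) + 1*(-1)*conj(-1) + 1*(exp(2*I*pi/3))*conj(exp(-2*I*pi/3)) + 1*(-exp(-2*I*pi/3))*conj(exp(-I*pi/3))]
      = (1/6)[(1) + (-exp(I*pi/3)) + (exp(2*I*pi/3)) + (1) + (exp(-2*I*pi/3)) + (-exp(-I*pi/3))] = 0/6 = 0
  <chi_2*chi_3, chi_2> = (1/6)[1*(1)*conj(1) + 1*(-exp(2*I*pi/3))*conj(exp(2*I*pi/3)) + 1*(exp(-2*I*pi/3))*conj(exp(-2*I*pi/3)) + 1*(-1)*conj(1) + 1*(exp(2*I*pi/3))*conj(exp(2*I*pi/3)) + 1*(-exp(-2*I*pi/3))*conj(exp(-2*I*pi/3))]
      = (1/6)[(1) + (-1) + (1) + (-1) + (1) + (-1)] = 0/6 = 0
  <chi_2*chi_3, chi_3> = (1/6)[1*(1)*conj(1) + 1*(-exp(2*I*pi/3))*conj(-1) + 1*(exp(-2*I*pi/3))*conj(1) + 1*(-1)*conj(-1) + 1*(exp(2*I*pi/3))*conj(1) + 1*(-exp(-2*I*pi/3))*conj(-1)]
      = (1/6)[(1) + (exp(2*I*pi/3)) + (exp(-2*I*pi/3)) + (1) + (exp(2*I*pi/3)) + (exp(-2*I*pi/3))] = 0/6 = 0
  <chi_2*chi_3, chi_4> = (1/6)[1*(1)*conj(1) + 1*(-exp(2*I*pi/3))*conj(exp(-2*I*pi/3)) + 1*(exp(-2*I*pi/3))*conj(exp(2*I*pi/3)) + 1*(-1)*conj(1) + 1*(exp(2*I*pi/3))*conj(exp(-2*I*pi/3)) + 1*(-exp(-2*I*pi/3))*conj(exp(2*I*pi/3))]
      = (1/6)[(1) + (-exp(-2*I*pi/3)) + (exp(2*I*pi/3)) + (-1) + (exp(-2*I*pi/3)) + (-exp(2*I*pi/3))] = 0/6 = 0
  <chi_2*chi_3, chi_5> = (1/6)[1*(1)*conj(1) + 1*(-exp(2*I*pi/3))*conj(exp(-I*pi/3)) + 1*(exp(-2*I*pi/3))*conj(exp(-2*I*pi/3)) + 1*(-1)*conj(-1) + 1*(exp(2*I*pi/3))*conj(exp(2*I*pi/3)) + 1*(-exp(-2*I*pi/3))*conj(exp(I*pi/3))]
      = (1/6)[(1) + (1) + (1) + (1) + (1) + (1)] = 6/6 = 1
(Exp terms are combined using exp(i*s)*conj(exp(i*t)) = exp(i*(s-t)), and sums of them are collapsed using the identity that for every m > 1 the m distinct m-th roots of unity sum to 0, e.g. 1 + exp(2*I*pi/3) + exp(-2*I*pi/3) = 0.)
Hence the multiplicities are chi_5: 1. Dimension check: dim(chi_2)*dim(chi_3) = 1*1 = 1 and sum (mult * dim) = 1*1 = 1.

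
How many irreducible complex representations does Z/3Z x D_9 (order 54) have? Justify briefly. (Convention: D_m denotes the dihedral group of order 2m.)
18

Argument: The number of irreducible complex representations of a finite group equals its number of conjugacy classes. For a direct product, #classes(G x H) = #classes(G) * #classes(H). Z/3Z has 3 classes (abelian), D_9 has 6 classes, so 3 * 6 = 18, so Z/3Z x D_9 (order 54) has exactly 18 irreducible complex representations.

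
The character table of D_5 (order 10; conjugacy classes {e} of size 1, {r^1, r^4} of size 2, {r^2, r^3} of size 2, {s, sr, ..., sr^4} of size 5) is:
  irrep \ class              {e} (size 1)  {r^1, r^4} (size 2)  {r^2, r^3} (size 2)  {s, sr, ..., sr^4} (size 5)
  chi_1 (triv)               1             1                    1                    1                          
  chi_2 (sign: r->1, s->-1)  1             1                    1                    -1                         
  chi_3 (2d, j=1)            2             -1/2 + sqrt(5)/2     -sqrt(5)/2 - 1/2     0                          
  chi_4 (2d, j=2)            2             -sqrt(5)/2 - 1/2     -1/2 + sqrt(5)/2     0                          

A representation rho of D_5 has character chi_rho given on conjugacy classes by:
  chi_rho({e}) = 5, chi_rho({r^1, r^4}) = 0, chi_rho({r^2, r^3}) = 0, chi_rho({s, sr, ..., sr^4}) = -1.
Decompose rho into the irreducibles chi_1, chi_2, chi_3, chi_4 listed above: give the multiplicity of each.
Multiplicities: chi_1: 0, chi_2: 1, chi_3: 1, chi_4: 1.

Reasoning: Use <chi_rho, chi> = (1/|G|) sum_C |C| * chi_rho(C) * conj(chi(C)) with |G| = 10 for each irreducible chi in the table:
  <chi_rho, chi_1> = (1/10)[1*(5)*conj(1) + 2*(0)*conj(1) + 2*(0)*conj(1) + 5*(-1)*conj(1)]
      = (1/10)[(5) + (0) + (0) + (-5)] = 0/10 = 0
  <chi_rho, chi_2> = (1/10)[1*(5)*conj(1) + 2*(0)*conj(1) + 2*(0)*conj(1) + 5*(-1)*conj(-1)]
      = (1/10)[(5) + (0) + (0) + (5)] = 10/10 = 1
  <chi_rho, chi_3> = (1/10)[1*(5)*conj(2) + 2*(0)*conj(-1/2 + sqrt(5)/2) + 2*(0)*conj(-sqrt(5)/2 - 1/2) + 5*(-1)*conj(0)]
      = (1/10)[(10) + (0) + (0) + (0)] = 10/10 = 1
  <chi_rho, chi_4> = (1/10)[1*(5)*conj(2) + 2*(0)*conj(-sqrt(5)/2 - 1/2) + 2*(0)*conj(-1/2 + sqrt(5)/2) + 5*(-1)*conj(0)]
      = (1/10)[(10) + (0) + (0) + (0)] = 10/10 = 1
Dimension check: dim(rho) = sum (mult * dim) = 0*1 + 1*1 + 1*2 + 1*2 = 5 = chi_rho(e) = 5.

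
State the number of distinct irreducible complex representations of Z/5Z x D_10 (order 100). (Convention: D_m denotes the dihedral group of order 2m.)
40

Argument: The number of irreducible complex representations of a finite group equals its number of conjugacy classes. For a direct product, #classes(G x H) = #classes(G) * #classes(H). Z/5Z has 5 classes (abelian), D_10 has 8 classes, so 5 * 8 = 40, so Z/5Z x D_10 (order 100) has exactly 40 irreducible complex representations.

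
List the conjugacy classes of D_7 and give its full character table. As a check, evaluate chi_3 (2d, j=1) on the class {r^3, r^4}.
Conjugacy classes: {e} of size 1, {r^1, r^6} of size 2, {r^2, r^5} of size 2, {r^3, r^4} of size 2, {s, sr, ..., sr^6} of size 7.
Character table:
  irrep \ class              {e} (size 1)  {r^1, r^6} (size 2)  {r^2, r^5} (size 2)  {r^3, r^4} (size 2)  {s, sr, ..., sr^6} (size 7)
  chi_1 (triv)               1             1                    1                    1                    1                          
  chi_2 (sign: r->1, s->-1)  1             1                    1                    1                    -1                         
  chi_3 (2d, j=1)            2             2*cos(2*pi/7)        -2*cos(3*pi/7)       -2*cos(pi/7)         0                          
  chi_4 (2d, j=2)            2             -2*cos(3*pi/7)       -2*cos(pi/7)         2*cos(2*pi/7)        0                          
  chi_5 (2d, j=3)            2             -2*cos(pi/7)         2*cos(2*pi/7)        -2*cos(3*pi/7)       0                          

Spot check: chi_3 (2d, j=1) on {r^3, r^4} = -2*cos(pi/7).

Details: D_7 has order 2*7 = 14 with 5 conjugacy classes, hence 5 irreducibles. Sum of squared dims 1 + 1 + 4 + 4 + 4 = 14 = |G|. Linear characters come from the abelianisation; the 2-dimensional irreps have character r^k -> 2*cos(2*pi*j*k/7), reflections -> 0.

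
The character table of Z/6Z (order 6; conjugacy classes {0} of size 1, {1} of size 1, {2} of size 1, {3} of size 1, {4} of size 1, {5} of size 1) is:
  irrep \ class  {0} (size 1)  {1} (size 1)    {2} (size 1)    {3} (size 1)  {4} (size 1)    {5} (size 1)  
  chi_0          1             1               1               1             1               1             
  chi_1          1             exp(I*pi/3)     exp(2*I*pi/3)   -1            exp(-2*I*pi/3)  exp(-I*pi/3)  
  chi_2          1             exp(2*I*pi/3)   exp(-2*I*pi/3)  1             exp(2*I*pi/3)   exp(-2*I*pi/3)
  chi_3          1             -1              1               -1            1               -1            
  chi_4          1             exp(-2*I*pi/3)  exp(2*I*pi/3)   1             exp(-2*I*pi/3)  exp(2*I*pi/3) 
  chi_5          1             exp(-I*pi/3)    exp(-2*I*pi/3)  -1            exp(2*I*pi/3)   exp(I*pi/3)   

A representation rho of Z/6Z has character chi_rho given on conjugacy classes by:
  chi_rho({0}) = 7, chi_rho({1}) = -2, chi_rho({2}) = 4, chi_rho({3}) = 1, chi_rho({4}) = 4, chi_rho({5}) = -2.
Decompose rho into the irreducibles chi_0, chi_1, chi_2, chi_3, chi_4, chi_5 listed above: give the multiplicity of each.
Multiplicities: chi_0: 2, chi_1: 0, chi_2: 1, chi_3: 3, chi_4: 1, chi_5: 0.

Proof sketch: Use <chi_rho, chi> = (1/|G|) sum_C |C| * chi_rho(C) * conj(chi(C)) with |G| = 6 for each irreducible chi in the table:
  <chi_rho, chi_0> = (1/6)[1*(7)*conj(1) + 1*(-2)*conj(1) + 1*(4)*conj(1) + 1*(1)*conj(1) + 1*(4)*conj(1) + 1*(-2)*conj(1)]
      = (1/6)[(7) + (-2) + (4) + (1) + (4) + (-2)] = 12/6 = 2
  <chi_rho, chi_1> = (1/6)[1*(7)*conj(1) + 1*(-2)*conj(exp(I*pi/3)) + 1*(4)*conj(exp(2*I*pi/3)) + 1*(1)*conj(-1) + 1*(4)*conj(exp(-2*I*pi/3)) + 1*(-2)*conj(exp(-I*pi/3))]
      = (1/6)[(7) + (-1 - exp(-I*pi/3) + exp(I*pi/3)) + (1 + 5*exp(-2*I*pi/3) + exp(2*I*pi/3)) + (-1) + (1 + exp(-2*I*pi/3) + 5*exp(2*I*pi/3)) + (-1 - exp(I*pi/3) + exp(-I*pi/3))] = 0/6 = 0
  <chi_rho, chi_2> = (1/6)[1*(7)*conj(1) + 1*(-2)*conj(exp(2*I*pi/3)) + 1*(4)*conj(exp(-2*I*pi/3)) + 1*(1)*conj(1) + 1*(4)*conj(exp(2*I*pi/3)) + 1*(-2)*conj(exp(-2*I*pi/3))]
      = (1/6)[(7) + (1 + exp(2*I*pi/3) - exp(-2*I*pi/3)) + (1 + exp(-2*I*pi/3) + 5*exp(2*I*pi/3)) + (1) + (1 + 5*exp(-2*I*pi/3) + exp(2*I*pi/3)) + (1 + exp(-2*I*pi/3) - exp(2*I*pi/3))] = 6/6 = 1
  <chi_rho, chi_3> = (1/6)[1*(7)*conj(1) + 1*(-2)*conj(-1) + 1*(4)*conj(1) + 1*(1)*conj(-1) + 1*(4)*conj(1) + 1*(-2)*conj(-1)]
      = (1/6)[(7) + (2) + (4) + (-1) + (4) + (2)] = 18/6 = 3
  <chi_rho, chi_4> = (1/6)[1*(7)*conj(1) + 1*(-2)*conj(exp(-2*I*pi/3)) + 1*(4)*conj(exp(2*I*pi/3)) + 1*(1)*conj(1) + 1*(4)*conj(exp(-2*I*pi/3)) + 1*(-2)*conj(exp(2*I*pi/3))]
      = (1/6)[(7) + (1 + exp(-2*I*pi/3) - exp(2*I*pi/3)) + (1 + 5*exp(-2*I*pi/3) + exp(2*I*pi/3)) + (1) + (1 + exp(-2*I*pi/3) + 5*exp(2*I*pi/3)) + (1 + exp(2*I*pi/3) - exp(-2*I*pi/3))] = 6/6 = 1
  <chi_rho, chi_5> = (1/6)[1*(7)*conj(1) + 1*(-2)*conj(exp(-I*pi/3)) + 1*(4)*conj(exp(-2*I*pi/3)) + 1*(1)*conj(-1) + 1*(4)*conj(exp(2*I*pi/3)) + 1*(-2)*conj(exp(I*pi/3))]
      = (1/6)[(7) + (-1 - exp(I*pi/3) + exp(-I*pi/3)) + (1 + exp(-2*I*pi/3) + 5*exp(2*I*pi/3)) + (-1) + (1 + 5*exp(-2*I*pi/3) + exp(2*I*pi/3)) + (-1 - exp(-I*pi/3) + exp(I*pi/3))] = 0/6 = 0
(Exp terms are combined using exp(i*s)*conj(exp(i*t)) = exp(i*(s-t)), and sums of them are collapsed using the identity that for every m > 1 the m distinct m-th roots of unity sum to 0, e.g. 1 + exp(2*I*pi/3) + exp(-2*I*pi/3) = 0.)
Dimension check: dim(rho) = sum (mult * dim) = 2*1 + 0*1 + 1*1 + 3*1 + 1*1 + 0*1 = 7 = chi_rho(e) = 7.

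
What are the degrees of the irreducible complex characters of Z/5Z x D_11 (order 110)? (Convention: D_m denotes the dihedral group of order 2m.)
Dimensions: 1, 1, 1, 1, 1, 1, 1, 1, 1, 1, 2, 2, 2, 2, 2, 2, 2, 2, 2, 2, 2, 2, 2, 2, 2, 2, 2, 2, 2, 2, 2, 2, 2, 2, 2

Details: There are 35 irreducibles (= number of conjugacy classes). Their dimensions d_i satisfy sum d_i^2 = |G| = 110: 1 + 1 + 1 + 1 + 1 + 1 + 1 + 1 + 1 + 1 + 4 + 4 + 4 + 4 + 4 + 4 + 4 + 4 + 4 + 4 + 4 + 4 + 4 + 4 + 4 + 4 + 4 + 4 + 4 + 4 + 4 + 4 + 4 + 4 + 4 = 110. (For the product with Z/5Z: each of the 5 1-dim characters of Z/5Z tensors with each irrep of D_11, giving 5 copies of each D_11-dimension.)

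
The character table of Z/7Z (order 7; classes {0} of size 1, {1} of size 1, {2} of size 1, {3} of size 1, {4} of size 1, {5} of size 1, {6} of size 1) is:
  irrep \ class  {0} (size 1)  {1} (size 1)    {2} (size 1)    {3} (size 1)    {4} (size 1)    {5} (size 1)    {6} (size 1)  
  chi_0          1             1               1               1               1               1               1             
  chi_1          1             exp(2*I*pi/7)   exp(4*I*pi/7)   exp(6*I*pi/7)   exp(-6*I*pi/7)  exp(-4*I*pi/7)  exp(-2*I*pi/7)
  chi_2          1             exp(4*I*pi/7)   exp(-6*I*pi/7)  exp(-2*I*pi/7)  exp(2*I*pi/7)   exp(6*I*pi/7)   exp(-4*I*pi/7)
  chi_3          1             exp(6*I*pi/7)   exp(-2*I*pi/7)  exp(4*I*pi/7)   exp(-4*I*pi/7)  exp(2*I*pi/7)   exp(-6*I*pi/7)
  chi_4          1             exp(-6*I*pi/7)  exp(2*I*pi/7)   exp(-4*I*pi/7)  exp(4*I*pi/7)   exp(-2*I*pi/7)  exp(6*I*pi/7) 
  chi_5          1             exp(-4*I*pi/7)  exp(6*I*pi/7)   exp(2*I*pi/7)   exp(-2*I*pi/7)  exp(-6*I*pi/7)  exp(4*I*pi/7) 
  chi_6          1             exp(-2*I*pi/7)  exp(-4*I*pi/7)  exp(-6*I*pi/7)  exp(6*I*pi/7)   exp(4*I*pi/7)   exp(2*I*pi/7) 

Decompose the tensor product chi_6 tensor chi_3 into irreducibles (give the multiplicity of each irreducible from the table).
chi_6 tensor chi_3 = chi_2 (all other irreducibles have multiplicity 0).

Details: The character of a tensor product is the pointwise product (chi_6 * chi_3)(C) = chi_6(C) * chi_3(C):
  {0}: (1)*(1), {1}: (exp(-2*I*pi/7))*(exp(6*I*pi/7)), {2}: (exp(-4*I*pi/7))*(exp(-2*I*pi/7)), {3}: (exp(-6*I*pi/7))*(exp(4*I*pi/7)), {4}: (exp(6*I*pi/7))*(exp(-4*I*pi/7)), {5}: (exp(4*I*pi/7))*(exp(2*I*pi/7)), {6}: (exp(2*I*pi/7))*(exp(-6*I*pi/7))
so (chi_6 * chi_3) takes values
  {0} -> 1, {1} -> exp(4*I*pi/7), {2} -> exp(-6*I*pi/7), {3} -> exp(-2*I*pi/7), {4} -> exp(2*I*pi/7), {5} -> exp(6*I*pi/7), {6} -> exp(-4*I*pi/7).
Now take the inner product of this character with each irreducible chi from the table, <chi_6*chi_3, chi> = (1/7) sum_C |C| (chi_6*chi_3)(C) conj(chi(C)):
  <chi_6*chi_3, chi_0> = (1/7)[1*(1)*conj(1) + 1*(exp(4*I*pi/7))*conj(1) + 1*(exp(-6*I*pi/7))*conj(1) + 1*(exp(-2*I*pi/7))*conj(1) + 1*(exp(2*I*pi/7))*conj(1) + 1*(exp(6*I*pi/7))*conj(1) + 1*(exp(-4*I*pi/7))*conj(1)]
      = (1/7)[(1) + (exp(4*I*pi/7)) + (exp(-6*I*pi/7)) + (exp(-2*I*pi/7)) + (exp(2*I*pi/7)) + (exp(6*I*pi/7)) + (exp(-4*I*pi/7))] = 0/7 = 0
  <chi_6*chi_3, chi_1> = (1/7)[1*(1)*conj(1) + 1*(exp(4*I*pi/7))*conj(exp(2*I*pi/7)) + 1*(exp(-6*I*pi/7))*conj(exp(4*I*pi/7)) + 1*(exp(-2*I*pi/7))*conj(exp(6*I*pi/7)) + 1*(exp(2*I*pi/7))*conj(exp(-6*I*pi/7)) + 1*(exp(6*I*pi/7))*conj(exp(-4*I*pi/7)) + 1*(exp(-4*I*pi/7))*conj(exp(-2*I*pi/7))]
      = (1/7)[(1) + (exp(2*I*pi/7)) + (exp(4*I*pi/7)) + (exp(6*I*pi/7)) + (exp(-6*I*pi/7)) + (exp(-4*I*pi/7)) + (exp(-2*I*pi/7))] = 0/7 = 0
  <chi_6*chi_3, chi_2> = (1/7)[1*(1)*conj(1) + 1*(exp(4*I*pi/7))*conj(exp(4*I*pi/7)) + 1*(exp(-6*I*pi/7))*conj(exp(-6*I*pi/7)) + 1*(exp(-2*I*pi/7))*conj(exp(-2*I*pi/7)) + 1*(exp(2*I*pi/7))*conj(exp(2*I*pi/7)) + 1*(exp(6*I*pi/7))*conj(exp(6*I*pi/7)) + 1*(exp(-4*I*pi/7))*conj(exp(-4*I*pi/7))]
      = (1/7)[(1) + (1) + (1) + (1) + (1) + (1) + (1)] = 7/7 = 1
  <chi_6*chi_3, chi_3> = (1/7)[1*(1)*conj(1) + 1*(exp(4*I*pi/7))*conj(exp(6*I*pi/7)) + 1*(exp(-6*I*pi/7))*conj(exp(-2*I*pi/7)) + 1*(exp(-2*I*pi/7))*conj(exp(4*I*pi/7)) + 1*(exp(2*I*pi/7))*conj(exp(-4*I*pi/7)) + 1*(exp(6*I*pi/7))*conj(exp(2*I*pi/7)) + 1*(exp(-4*I*pi/7))*conj(exp(-6*I*pi/7))]
      = (1/7)[(1) + (exp(-2*I*pi/7)) + (exp(-4*I*pi/7)) + (exp(-6*I*pi/7)) + (exp(6*I*pi/7)) + (exp(4*I*pi/7)) + (exp(2*I*pi/7))] = 0/7 = 0
  <chi_6*chi_3, chi_4> = (1/7)[1*(1)*conj(1) + 1*(exp(4*I*pi/7))*conj(exp(-6*I*pi/7)) + 1*(exp(-6*I*pi/7))*conj(exp(2*I*pi/7)) + 1*(exp(-2*I*pi/7))*conj(exp(-4*I*pi/7)) + 1*(exp(2*I*pi/7))*conj(exp(4*I*pi/7)) + 1*(exp(6*I*pi/7))*conj(exp(-2*I*pi/7)) + 1*(exp(-4*I*pi/7))*conj(exp(6*I*pi/7))]
      = (1/7)[(1) + (exp(-4*I*pi/7)) + (exp(6*I*pi/7)) + (exp(2*I*pi/7)) + (exp(-2*I*pi/7)) + (exp(-6*I*pi/7)) + (exp(4*I*pi/7))] = 0/7 = 0
  <chi_6*chi_3, chi_5> = (1/7)[1*(1)*conj(1) + 1*(exp(4*I*pi/7))*conj(exp(-4*I*pi/7)) + 1*(exp(-6*I*pi/7))*conj(exp(6*I*pi/7)) + 1*(exp(-2*I*pi/7))*conj(exp(2*I*pi/7)) + 1*(exp(2*I*pi/7))*conj(exp(-2*I*pi/7)) + 1*(exp(6*I*pi/7))*conj(exp(-6*I*pi/7)) + 1*(exp(-4*I*pi/7))*conj(exp(4*I*pi/7))]
      = (1/7)[(1) + (exp(-6*I*pi/7)) + (exp(2*I*pi/7)) + (exp(-4*I*pi/7)) + (exp(4*I*pi/7)) + (exp(-2*I*pi/7)) + (exp(6*I*pi/7))] = 0/7 = 0
  <chi_6*chi_3, chi_6> = (1/7)[1*(1)*conj(1) + 1*(exp(4*I*pi/7))*conj(exp(-2*I*pi/7)) + 1*(exp(-6*I*pi/7))*conj(exp(-4*I*pi/7)) + 1*(exp(-2*I*pi/7))*conj(exp(-6*I*pi/7)) + 1*(exp(2*I*pi/7))*conj(exp(6*I*pi/7)) + 1*(exp(6*I*pi/7))*conj(exp(4*I*pi/7)) + 1*(exp(-4*I*pi/7))*conj(exp(2*I*pi/7))]
      = (1/7)[(1) + (exp(6*I*pi/7)) + (exp(-2*I*pi/7)) + (exp(4*I*pi/7)) + (exp(-4*I*pi/7)) + (exp(2*I*pi/7)) + (exp(-6*I*pi/7))] = 0/7 = 0
(Exp terms are combined using exp(i*s)*conj(exp(i*t)) = exp(i*(s-t)), and sums of them are collapsed using the identity that for every m > 1 the m distinct m-th roots of unity sum to 0, e.g. 1 + exp(2*I*pi/3) + exp(-2*I*pi/3) = 0.)
Hence the multiplicities are chi_2: 1. Dimension check: dim(chi_6)*dim(chi_3) = 1*1 = 1 and sum (mult * dim) = 1*1 = 1.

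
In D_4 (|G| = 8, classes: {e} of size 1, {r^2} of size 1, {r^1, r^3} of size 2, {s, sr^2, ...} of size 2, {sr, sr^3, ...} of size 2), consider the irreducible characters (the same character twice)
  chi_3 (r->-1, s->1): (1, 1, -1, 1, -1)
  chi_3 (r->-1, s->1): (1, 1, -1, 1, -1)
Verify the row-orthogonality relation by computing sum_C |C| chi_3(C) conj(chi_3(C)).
Sum = 8 = |G| = 8; so <chi_3, chi_3> = 1 (norm-1 confirms irreducibility).

Proof sketch: Compute term by term over conjugacy classes (|C| * chi_3(C) * conj(chi_3(C))):
  1*(1)*conj(1) + 1*(1)*conj(1) + 2*(-1)*conj(-1) + 2*(1)*conj(1) + 2*(-1)*conj(-1)
  = (1) + (1) + (2) + (2) + (2)
  = 8.
Dividing by |G| = 8 gives 8/8 = 1, matching the row-orthogonality relation <chi_3, chi_3> = [chi_3 = chi_3].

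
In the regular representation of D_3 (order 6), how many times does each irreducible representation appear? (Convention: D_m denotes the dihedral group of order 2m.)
Each irreducible V_i of dimension d_i appears with multiplicity d_i, i.e. rho_reg = (direct sum over all irreducibles V_i) d_i V_i. The irreducible dimensions for D_3 are 1, 1, 2: 2 irreducibles of dimension 1, each with multiplicity 1; 1 irreducible of dimension 2, with multiplicity 2. Total dimension 2*1*1 + 1*2*2 = 6 = |G|.

Solution. General theorem: in the regular representation of a finite group G, each irreducible appears with multiplicity equal to its dimension. Check: dim(rho_reg) = sum d_i^2 = 1 + 1 + 4 = 6 = |G|.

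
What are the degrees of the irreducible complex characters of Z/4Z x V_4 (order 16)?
Dimensions: 1, 1, 1, 1, 1, 1, 1, 1, 1, 1, 1, 1, 1, 1, 1, 1

Details: There are 16 irreducibles (= number of conjugacy classes). Their dimensions d_i satisfy sum d_i^2 = |G| = 16: 1 + 1 + 1 + 1 + 1 + 1 + 1 + 1 + 1 + 1 + 1 + 1 + 1 + 1 + 1 + 1 = 16. (For the product with Z/4Z: each of the 4 1-dim characters of Z/4Z tensors with each irrep of V_4, giving 4 copies of each V_4-dimension.)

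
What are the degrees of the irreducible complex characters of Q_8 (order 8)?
Dimensions: 1, 1, 1, 1, 2

There are 5 irreducibles (= number of conjugacy classes). Their dimensions d_i satisfy sum d_i^2 = |G| = 8: 1 + 1 + 1 + 1 + 4 = 8.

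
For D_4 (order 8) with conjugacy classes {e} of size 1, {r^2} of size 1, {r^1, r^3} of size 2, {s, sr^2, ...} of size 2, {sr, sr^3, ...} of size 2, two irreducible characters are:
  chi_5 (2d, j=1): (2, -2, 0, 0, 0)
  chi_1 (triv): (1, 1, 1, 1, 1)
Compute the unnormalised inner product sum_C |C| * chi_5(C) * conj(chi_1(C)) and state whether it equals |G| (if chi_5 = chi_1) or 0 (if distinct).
Sum = 0; so <chi_5, chi_1> = 0 (distinct irreducibles are orthogonal).

Why: Compute term by term over conjugacy classes (|C| * chi_5(C) * conj(chi_1(C))):
  1*(2)*conj(1) + 1*(-2)*conj(1) + 2*(0)*conj(1) + 2*(0)*conj(1) + 2*(0)*conj(1)
  = (2) + (-2) + (0) + (0) + (0)
  = 0.
Dividing by |G| = 8 gives 0/8 = 0, matching the row-orthogonality relation <chi_5, chi_1> = [chi_5 = chi_1].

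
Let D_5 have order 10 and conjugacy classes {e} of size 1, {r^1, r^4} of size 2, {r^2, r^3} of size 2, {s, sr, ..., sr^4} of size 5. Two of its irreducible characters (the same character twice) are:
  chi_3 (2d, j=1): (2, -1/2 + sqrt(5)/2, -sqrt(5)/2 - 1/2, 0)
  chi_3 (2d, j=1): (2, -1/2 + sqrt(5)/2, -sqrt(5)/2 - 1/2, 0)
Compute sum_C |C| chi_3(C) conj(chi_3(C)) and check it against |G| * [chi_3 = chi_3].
Sum = 10 = |G| = 10; so <chi_3, chi_3> = 1 (norm-1 confirms irreducibility).

Why: Compute term by term over conjugacy classes (|C| * chi_3(C) * conj(chi_3(C))):
  1*(2)*conj(2) + 2*(-1/2 + sqrt(5)/2)*conj(-1/2 + sqrt(5)/2) + 2*(-sqrt(5)/2 - 1/2)*conj(-sqrt(5)/2 - 1/2) + 5*(0)*conj(0)
  = (4) + (3 - sqrt(5)) + (sqrt(5) + 3) + (0)
  = 10.
Dividing by |G| = 10 gives 10/10 = 1, matching the row-orthogonality relation <chi_3, chi_3> = [chi_3 = chi_3].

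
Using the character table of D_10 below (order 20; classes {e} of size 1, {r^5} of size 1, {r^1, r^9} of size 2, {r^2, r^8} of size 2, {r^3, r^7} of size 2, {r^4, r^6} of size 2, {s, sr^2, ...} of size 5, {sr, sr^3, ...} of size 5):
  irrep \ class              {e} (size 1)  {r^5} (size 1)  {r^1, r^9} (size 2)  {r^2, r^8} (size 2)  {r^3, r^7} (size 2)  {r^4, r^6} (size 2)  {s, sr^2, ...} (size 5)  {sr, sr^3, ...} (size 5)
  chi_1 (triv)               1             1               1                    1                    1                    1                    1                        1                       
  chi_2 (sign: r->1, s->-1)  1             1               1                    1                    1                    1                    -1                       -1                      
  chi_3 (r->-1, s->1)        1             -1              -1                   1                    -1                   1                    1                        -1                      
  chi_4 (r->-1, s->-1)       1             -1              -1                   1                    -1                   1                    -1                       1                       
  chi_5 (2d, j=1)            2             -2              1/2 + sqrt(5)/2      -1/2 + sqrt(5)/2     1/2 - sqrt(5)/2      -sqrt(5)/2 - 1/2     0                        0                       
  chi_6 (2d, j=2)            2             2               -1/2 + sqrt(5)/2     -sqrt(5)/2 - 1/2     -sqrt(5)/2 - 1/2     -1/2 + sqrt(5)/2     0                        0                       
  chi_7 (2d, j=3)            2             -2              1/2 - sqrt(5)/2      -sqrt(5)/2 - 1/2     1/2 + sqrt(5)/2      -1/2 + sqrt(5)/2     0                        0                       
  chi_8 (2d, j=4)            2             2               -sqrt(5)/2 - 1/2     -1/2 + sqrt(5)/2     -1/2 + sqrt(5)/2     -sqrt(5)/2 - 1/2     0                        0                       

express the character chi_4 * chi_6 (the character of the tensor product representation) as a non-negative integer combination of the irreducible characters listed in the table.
chi_4 tensor chi_6 = chi_7 (all other irreducibles have multiplicity 0).

Solution. The character of a tensor product is the pointwise product (chi_4 * chi_6)(C) = chi_4(C) * chi_6(C):
  {e}: (1)*(2), {r^5}: (-1)*(2), {r^1, r^9}: (-1)*(-1/2 + sqrt(5)/2), {r^2, r^8}: (1)*(-sqrt(5)/2 - 1/2), {r^3, r^7}: (-1)*(-sqrt(5)/2 - 1/2), {r^4, r^6}: (1)*(-1/2 + sqrt(5)/2), {s, sr^2, ...}: (-1)*(0), {sr, sr^3, ...}: (1)*(0)
so (chi_4 * chi_6) takes values
  {e} -> 2, {r^5} -> -2, {r^1, r^9} -> 1/2 - sqrt(5)/2, {r^2, r^8} -> -sqrt(5)/2 - 1/2, {r^3, r^7} -> 1/2 + sqrt(5)/2, {r^4, r^6} -> -1/2 + sqrt(5)/2, {s, sr^2, ...} -> 0, {sr, sr^3, ...} -> 0.
Now take the inner product of this character with each irreducible chi from the table, <chi_4*chi_6, chi> = (1/20) sum_C |C| (chi_4*chi_6)(C) conj(chi(C)):
  <chi_4*chi_6, chi_1> = (1/20)[1*(2)*conj(1) + 1*(-2)*conj(1) + 2*(1/2 - sqrt(5)/2)*conj(1) + 2*(-sqrt(5)/2 - 1/2)*conj(1) + 2*(1/2 + sqrt(5)/2)*conj(1) + 2*(-1/2 + sqrt(5)/2)*conj(1) + 5*(0)*conj(1) + 5*(0)*conj(1)]
      = (1/20)[(2) + (-2) + (1 - sqrt(5)) + (-sqrt(5) - 1) + (1 + sqrt(5)) + (-1 + sqrt(5)) + (0) + (0)] = 0/20 = 0
  <chi_4*chi_6, chi_2> = (1/20)[1*(2)*conj(1) + 1*(-2)*conj(1) + 2*(1/2 - sqrt(5)/2)*conj(1) + 2*(-sqrt(5)/2 - 1/2)*conj(1) + 2*(1/2 + sqrt(5)/2)*conj(1) + 2*(-1/2 + sqrt(5)/2)*conj(1) + 5*(0)*conj(-1) + 5*(0)*conj(-1)]
      = (1/20)[(2) + (-2) + (1 - sqrt(5)) + (-sqrt(5) - 1) + (1 + sqrt(5)) + (-1 + sqrt(5)) + (0) + (0)] = 0/20 = 0
  <chi_4*chi_6, chi_3> = (1/20)[1*(2)*conj(1) + 1*(-2)*conj(-1) + 2*(1/2 - sqrt(5)/2)*conj(-1) + 2*(-sqrt(5)/2 - 1/2)*conj(1) + 2*(1/2 + sqrt(5)/2)*conj(-1) + 2*(-1/2 + sqrt(5)/2)*conj(1) + 5*(0)*conj(1) + 5*(0)*conj(-1)]
      = (1/20)[(2) + (2) + (-1 + sqrt(5)) + (-sqrt(5) - 1) + (-sqrt(5) - 1) + (-1 + sqrt(5)) + (0) + (0)] = 0/20 = 0
  <chi_4*chi_6, chi_4> = (1/20)[1*(2)*conj(1) + 1*(-2)*conj(-1) + 2*(1/2 - sqrt(5)/2)*conj(-1) + 2*(-sqrt(5)/2 - 1/2)*conj(1) + 2*(1/2 + sqrt(5)/2)*conj(-1) + 2*(-1/2 + sqrt(5)/2)*conj(1) + 5*(0)*conj(-1) + 5*(0)*conj(1)]
      = (1/20)[(2) + (2) + (-1 + sqrt(5)) + (-sqrt(5) - 1) + (-sqrt(5) - 1) + (-1 + sqrt(5)) + (0) + (0)] = 0/20 = 0
  <chi_4*chi_6, chi_5> = (1/20)[1*(2)*conj(2) + 1*(-2)*conj(-2) + 2*(1/2 - sqrt(5)/2)*conj(1/2 + sqrt(5)/2) + 2*(-sqrt(5)/2 - 1/2)*conj(-1/2 + sqrt(5)/2) + 2*(1/2 + sqrt(5)/2)*conj(1/2 - sqrt(5)/2) + 2*(-1/2 + sqrt(5)/2)*conj(-sqrt(5)/2 - 1/2) + 5*(0)*conj(0) + 5*(0)*conj(0)]
      = (1/20)[(4) + (4) + (-2) + (-2) + (-2) + (-2) + (0) + (0)] = 0/20 = 0
  <chi_4*chi_6, chi_6> = (1/20)[1*(2)*conj(2) + 1*(-2)*conj(2) + 2*(1/2 - sqrt(5)/2)*conj(-1/2 + sqrt(5)/2) + 2*(-sqrt(5)/2 - 1/2)*conj(-sqrt(5)/2 - 1/2) + 2*(1/2 + sqrt(5)/2)*conj(-sqrt(5)/2 - 1/2) + 2*(-1/2 + sqrt(5)/2)*conj(-1/2 + sqrt(5)/2) + 5*(0)*conj(0) + 5*(0)*conj(0)]
      = (1/20)[(4) + (-4) + (-3 + sqrt(5)) + (sqrt(5) + 3) + (-3 - sqrt(5)) + (3 - sqrt(5)) + (0) + (0)] = 0/20 = 0
  <chi_4*chi_6, chi_7> = (1/20)[1*(2)*conj(2) + 1*(-2)*conj(-2) + 2*(1/2 - sqrt(5)/2)*conj(1/2 - sqrt(5)/2) + 2*(-sqrt(5)/2 - 1/2)*conj(-sqrt(5)/2 - 1/2) + 2*(1/2 + sqrt(5)/2)*conj(1/2 + sqrt(5)/2) + 2*(-1/2 + sqrt(5)/2)*conj(-1/2 + sqrt(5)/2) + 5*(0)*conj(0) + 5*(0)*conj(0)]
      = (1/20)[(4) + (4) + (3 - sqrt(5)) + (sqrt(5) + 3) + (sqrt(5) + 3) + (3 - sqrt(5)) + (0) + (0)] = 20/20 = 1
  <chi_4*chi_6, chi_8> = (1/20)[1*(2)*conj(2) + 1*(-2)*conj(2) + 2*(1/2 - sqrt(5)/2)*conj(-sqrt(5)/2 - 1/2) + 2*(-sqrt(5)/2 - 1/2)*conj(-1/2 + sqrt(5)/2) + 2*(1/2 + sqrt(5)/2)*conj(-1/2 + sqrt(5)/2) + 2*(-1/2 + sqrt(5)/2)*conj(-sqrt(5)/2 - 1/2) + 5*(0)*conj(0) + 5*(0)*conj(0)]
      = (1/20)[(4) + (-4) + (2) + (-2) + (2) + (-2) + (0) + (0)] = 0/20 = 0
Hence the multiplicities are chi_7: 1. Dimension check: dim(chi_4)*dim(chi_6) = 1*2 = 2 and sum (mult * dim) = 1*2 = 2.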